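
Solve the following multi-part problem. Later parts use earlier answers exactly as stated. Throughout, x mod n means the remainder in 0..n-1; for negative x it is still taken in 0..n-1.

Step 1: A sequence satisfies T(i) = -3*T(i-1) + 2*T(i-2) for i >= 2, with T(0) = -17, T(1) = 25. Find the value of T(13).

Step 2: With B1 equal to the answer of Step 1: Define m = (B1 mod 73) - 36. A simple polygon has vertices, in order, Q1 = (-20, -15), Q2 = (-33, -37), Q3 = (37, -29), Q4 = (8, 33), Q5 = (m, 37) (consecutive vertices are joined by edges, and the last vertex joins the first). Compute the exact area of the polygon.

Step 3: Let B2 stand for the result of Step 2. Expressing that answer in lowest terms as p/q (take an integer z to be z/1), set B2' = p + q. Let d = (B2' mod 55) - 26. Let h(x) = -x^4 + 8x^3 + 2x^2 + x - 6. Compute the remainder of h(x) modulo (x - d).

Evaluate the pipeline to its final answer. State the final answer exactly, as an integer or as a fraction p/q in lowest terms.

Step 1: T(2) = -3*(25) + 2*(-17) = -109; iterating: T(2)=-109, T(3)=377, T(4)=-1349, T(5)=4801, T(6)=-17101, T(7)=60905, T(8)=-216917, T(9)=772561, T(10)=-2751517, T(11)=9799673, T(12)=-34902053, T(13)=124305505; answer 124305505
Step 2: B1 = 124305505; m = -26; cross terms: (-20*-37 - -33*-15)=245, (-33*-29 - 37*-37)=2326, (37*33 - 8*-29)=1453, (8*37 - -26*33)=1154, (-26*-15 - -20*37)=1130; twice the area = |6308| = 6308; area = 3154; answer 3154
Step 3: B2 = 3154; threaded value p + q = 3155; d = -6; remainder = value at the root: -1*(-6)^4 + 8*(-6)^3 + 2*(-6)^2 + 1*(-6)^1 - 6 = (-1296) + (-1728) + (72) + (-6) + (-6) = -2964; answer -2964

-2964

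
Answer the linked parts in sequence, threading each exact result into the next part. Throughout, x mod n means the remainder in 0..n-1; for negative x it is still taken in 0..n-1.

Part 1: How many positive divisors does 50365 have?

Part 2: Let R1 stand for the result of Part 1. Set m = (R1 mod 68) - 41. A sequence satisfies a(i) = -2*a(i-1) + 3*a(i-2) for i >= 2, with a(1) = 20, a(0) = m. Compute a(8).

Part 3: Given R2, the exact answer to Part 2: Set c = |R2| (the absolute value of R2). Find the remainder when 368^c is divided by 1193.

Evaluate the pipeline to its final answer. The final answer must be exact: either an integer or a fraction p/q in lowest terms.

418

Part 1: 50365 = 5 * 7 * 1439; number of divisors = (1+1) * (1+1) * (1+1) = 8; answer 8
Part 2: R1 = 8; m = -33; a(2) = -2*(20) + 3*(-33) = -139; iterating: a(2)=-139, a(3)=338, a(4)=-1093, a(5)=3200, a(6)=-9679, a(7)=28958, a(8)=-86953; answer -86953
Part 3: R2 = -86953; c = 86953; squarings mod 1193: 368^1=368, 368^2=615, 368^4=44, 368^8=743, 368^16=883, 368^32=660, 368^64=155, 368^128=165, 368^256=979, 368^512=462, 368^1024=1090, 368^2048=1065, 368^4096=875, 368^8192=912, 368^16384=223, 368^32768=816, 368^65536=162; 368^86953 = 368^1 * 368^8 * 368^32 * 368^128 * 368^256 * 368^512 * 368^4096 * 368^16384 * 368^65536 = 418 (mod 1193); answer 418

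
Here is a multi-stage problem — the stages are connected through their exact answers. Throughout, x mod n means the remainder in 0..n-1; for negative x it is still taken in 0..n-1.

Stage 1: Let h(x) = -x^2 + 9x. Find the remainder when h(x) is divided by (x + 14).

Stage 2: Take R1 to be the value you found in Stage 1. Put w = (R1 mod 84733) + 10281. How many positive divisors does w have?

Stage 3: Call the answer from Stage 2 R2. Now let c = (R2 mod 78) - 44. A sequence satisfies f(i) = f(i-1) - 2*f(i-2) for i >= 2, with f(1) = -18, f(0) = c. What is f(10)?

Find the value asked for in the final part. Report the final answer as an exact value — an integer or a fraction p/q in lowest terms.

Stage 1: remainder = value at the root: -1*(-14)^2 + 9*(-14)^1 = (-196) + (-126) = -322; answer -322
Stage 2: R1 = -322; w = 94692; 94692 = 2^2 * 3 * 13 * 607; number of divisors = (2+1) * (1+1) * (1+1) * (1+1) = 24; answer 24
Stage 3: R2 = 24; c = -20; f(2) = 1*(-18) - 2*(-20) = 22; iterating: f(2)=22, f(3)=58, f(4)=14, f(5)=-102, f(6)=-130, f(7)=74, f(8)=334, f(9)=186, f(10)=-482; answer -482

-482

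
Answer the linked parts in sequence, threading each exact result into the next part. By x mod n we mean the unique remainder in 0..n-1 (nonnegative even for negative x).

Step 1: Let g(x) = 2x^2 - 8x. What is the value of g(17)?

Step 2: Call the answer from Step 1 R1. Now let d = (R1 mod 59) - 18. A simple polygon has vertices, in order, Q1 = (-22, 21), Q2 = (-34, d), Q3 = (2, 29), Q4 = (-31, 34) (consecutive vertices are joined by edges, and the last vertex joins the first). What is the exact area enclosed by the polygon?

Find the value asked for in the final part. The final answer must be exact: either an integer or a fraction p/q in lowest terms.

Step 1: 2*(17)^2 - 8*(17)^1 = (578) + (-136) = 442; answer 442
Step 2: R1 = 442; d = 11; cross terms: (-22*11 - -34*21)=472, (-34*29 - 2*11)=-1008, (2*34 - -31*29)=967, (-31*21 - -22*34)=97; twice the area = |528| = 528; area = 264; answer 264

264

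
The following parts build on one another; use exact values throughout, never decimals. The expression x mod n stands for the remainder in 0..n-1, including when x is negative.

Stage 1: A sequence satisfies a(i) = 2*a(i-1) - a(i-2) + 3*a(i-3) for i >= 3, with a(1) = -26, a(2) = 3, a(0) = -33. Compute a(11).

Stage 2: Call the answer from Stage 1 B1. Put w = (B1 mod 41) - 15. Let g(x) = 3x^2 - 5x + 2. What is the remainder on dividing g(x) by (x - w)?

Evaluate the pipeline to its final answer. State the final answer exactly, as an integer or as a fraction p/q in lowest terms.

374

Stage 1: a(3) = 2*(3) - 1*(-26) + 3*(-33) = -67; iterating: a(3)=-67, a(4)=-215, a(5)=-354, a(6)=-694, a(7)=-1679, a(8)=-3726, a(9)=-7855, a(10)=-17021, a(11)=-37365; answer -37365
Stage 2: B1 = -37365; w = 12; remainder = value at the root: 3*(12)^2 - 5*(12)^1 + 2 = (432) + (-60) + (2) = 374; answer 374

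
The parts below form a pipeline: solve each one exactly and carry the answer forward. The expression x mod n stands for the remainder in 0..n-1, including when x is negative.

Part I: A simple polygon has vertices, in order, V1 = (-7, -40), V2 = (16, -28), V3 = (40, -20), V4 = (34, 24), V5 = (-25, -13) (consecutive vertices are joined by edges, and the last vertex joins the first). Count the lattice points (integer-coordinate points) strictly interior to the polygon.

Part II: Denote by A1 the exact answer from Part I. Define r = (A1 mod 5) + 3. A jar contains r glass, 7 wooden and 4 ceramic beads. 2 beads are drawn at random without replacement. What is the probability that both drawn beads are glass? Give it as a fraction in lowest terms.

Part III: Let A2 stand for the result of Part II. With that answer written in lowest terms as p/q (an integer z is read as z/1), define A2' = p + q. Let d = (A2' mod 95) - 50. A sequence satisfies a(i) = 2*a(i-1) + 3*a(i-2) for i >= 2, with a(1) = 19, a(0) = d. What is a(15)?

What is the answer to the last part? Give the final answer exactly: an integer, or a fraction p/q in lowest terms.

-64570049

Part I: cross terms: (-7*-28 - 16*-40)=836, (16*-20 - 40*-28)=800, (40*24 - 34*-20)=1640, (34*-13 - -25*24)=158, (-25*-40 - -7*-13)=909; twice the area = |4343| = 4343; area = 4343/2; boundary points = 1 + 8 + 2 + 1 + 9 = 21; strictly interior points = area - boundary/2 + 1 = 2162; answer 2162
Part II: A1 = 2162; r = 5; total draws C(16,2) = 120; favorable C(5,2) = 10; P = 1/12; answer 1/12
Part III: A2 = 1/12; threaded value p + q = 13; d = -37; a(2) = 2*(19) + 3*(-37) = -73; iterating: a(2)=-73, a(3)=-89, a(4)=-397, a(5)=-1061, a(6)=-3313, a(7)=-9809, a(8)=-29557, a(9)=-88541, a(10)=-265753, a(11)=-797129, a(12)=-2391517, a(13)=-7174421, a(14)=-21523393, a(15)=-64570049; answer -64570049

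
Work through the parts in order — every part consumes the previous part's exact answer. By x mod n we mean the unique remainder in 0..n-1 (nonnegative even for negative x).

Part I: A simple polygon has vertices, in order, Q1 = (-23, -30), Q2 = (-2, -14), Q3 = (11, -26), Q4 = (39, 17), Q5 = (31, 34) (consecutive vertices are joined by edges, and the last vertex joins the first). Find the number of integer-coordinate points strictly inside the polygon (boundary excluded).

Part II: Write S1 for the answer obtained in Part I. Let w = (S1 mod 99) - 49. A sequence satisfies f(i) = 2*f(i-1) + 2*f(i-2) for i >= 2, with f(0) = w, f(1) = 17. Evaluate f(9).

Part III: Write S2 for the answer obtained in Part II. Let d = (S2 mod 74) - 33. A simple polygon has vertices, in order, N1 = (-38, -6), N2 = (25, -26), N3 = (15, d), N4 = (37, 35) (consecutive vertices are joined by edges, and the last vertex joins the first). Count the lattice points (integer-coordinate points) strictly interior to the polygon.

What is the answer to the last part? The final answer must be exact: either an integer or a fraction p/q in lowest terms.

1463

Part I: cross terms: (-23*-14 - -2*-30)=262, (-2*-26 - 11*-14)=206, (11*17 - 39*-26)=1201, (39*34 - 31*17)=799, (31*-30 - -23*34)=-148; twice the area = |2320| = 2320; area = 1160; boundary points = 1 + 1 + 1 + 1 + 2 = 6; strictly interior points = area - boundary/2 + 1 = 1158; answer 1158
Part II: S1 = 1158; w = 20; f(2) = 2*(17) + 2*(20) = 74; iterating: f(2)=74, f(3)=182, f(4)=512, f(5)=1388, f(6)=3800, f(7)=10376, f(8)=28352, f(9)=77456; answer 77456
Part III: S2 = 77456; d = 19; cross terms: (-38*-26 - 25*-6)=1138, (25*19 - 15*-26)=865, (15*35 - 37*19)=-178, (37*-6 - -38*35)=1108; twice the area = |2933| = 2933; area = 2933/2; boundary points = 1 + 5 + 2 + 1 = 9; strictly interior points = area - boundary/2 + 1 = 1463; answer 1463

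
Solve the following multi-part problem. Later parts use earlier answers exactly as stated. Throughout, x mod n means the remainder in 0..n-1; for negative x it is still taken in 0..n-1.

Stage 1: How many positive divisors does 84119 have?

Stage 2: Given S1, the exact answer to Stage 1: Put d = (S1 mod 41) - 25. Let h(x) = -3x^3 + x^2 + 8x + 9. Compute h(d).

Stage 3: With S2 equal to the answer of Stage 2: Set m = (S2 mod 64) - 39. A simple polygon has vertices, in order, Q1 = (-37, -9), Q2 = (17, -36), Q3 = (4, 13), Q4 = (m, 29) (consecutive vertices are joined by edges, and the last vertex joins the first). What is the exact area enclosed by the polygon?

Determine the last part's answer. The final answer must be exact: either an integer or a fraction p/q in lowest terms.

2731/2

Stage 1: 84119 = 7 * 61 * 197; number of divisors = (1+1) * (1+1) * (1+1) = 8; answer 8
Stage 2: S1 = 8; d = -17; -3*(-17)^3 + 1*(-17)^2 + 8*(-17)^1 + 9 = (14739) + (289) + (-136) + (9) = 14901; answer 14901
Stage 3: S2 = 14901; m = 14; cross terms: (-37*-36 - 17*-9)=1485, (17*13 - 4*-36)=365, (4*29 - 14*13)=-66, (14*-9 - -37*29)=947; twice the area = |2731| = 2731; area = 2731/2; answer 2731/2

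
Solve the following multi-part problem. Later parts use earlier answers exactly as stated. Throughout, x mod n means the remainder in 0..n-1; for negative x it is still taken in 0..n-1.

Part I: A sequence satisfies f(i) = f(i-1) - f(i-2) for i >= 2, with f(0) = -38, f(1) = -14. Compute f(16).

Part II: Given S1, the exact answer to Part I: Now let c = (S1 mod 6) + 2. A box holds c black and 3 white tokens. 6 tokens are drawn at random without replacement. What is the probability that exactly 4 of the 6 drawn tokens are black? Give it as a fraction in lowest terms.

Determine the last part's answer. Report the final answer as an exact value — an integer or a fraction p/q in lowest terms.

3/7

Part I: f(2) = 1*(-14) - 1*(-38) = 24; iterating: f(2)=24, f(3)=38, f(4)=14, f(5)=-24, f(6)=-38, f(7)=-14, f(8)=24, f(9)=38, f(10)=14, f(11)=-24, f(12)=-38, f(13)=-14, f(14)=24, f(15)=38, f(16)=14; answer 14
Part II: S1 = 14; c = 4; total draws C(7,6) = 7; favorable C(4,4)*C(3,2) = 3; P = 3/7; answer 3/7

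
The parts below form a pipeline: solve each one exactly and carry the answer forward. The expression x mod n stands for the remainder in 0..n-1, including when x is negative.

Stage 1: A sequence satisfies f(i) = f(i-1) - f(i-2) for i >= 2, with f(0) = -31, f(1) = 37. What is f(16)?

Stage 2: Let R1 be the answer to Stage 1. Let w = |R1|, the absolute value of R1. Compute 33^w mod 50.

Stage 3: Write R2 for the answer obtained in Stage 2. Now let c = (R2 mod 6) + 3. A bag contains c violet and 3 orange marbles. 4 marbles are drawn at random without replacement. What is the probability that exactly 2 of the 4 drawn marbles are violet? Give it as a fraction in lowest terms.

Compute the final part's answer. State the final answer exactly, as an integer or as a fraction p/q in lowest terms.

14/55

Stage 1: f(2) = 1*(37) - 1*(-31) = 68; iterating: f(2)=68, f(3)=31, f(4)=-37, f(5)=-68, f(6)=-31, f(7)=37, f(8)=68, f(9)=31, f(10)=-37, f(11)=-68, f(12)=-31, f(13)=37, f(14)=68, f(15)=31, f(16)=-37; answer -37
Stage 2: R1 = -37; w = 37; squarings mod 50: 33^1=33, 33^2=39, 33^4=21, 33^8=41, 33^16=31, 33^32=11; 33^37 = 33^1 * 33^4 * 33^32 = 23 (mod 50); answer 23
Stage 3: R2 = 23; c = 8; total draws C(11,4) = 330; favorable C(8,2)*C(3,2) = 84; P = 14/55; answer 14/55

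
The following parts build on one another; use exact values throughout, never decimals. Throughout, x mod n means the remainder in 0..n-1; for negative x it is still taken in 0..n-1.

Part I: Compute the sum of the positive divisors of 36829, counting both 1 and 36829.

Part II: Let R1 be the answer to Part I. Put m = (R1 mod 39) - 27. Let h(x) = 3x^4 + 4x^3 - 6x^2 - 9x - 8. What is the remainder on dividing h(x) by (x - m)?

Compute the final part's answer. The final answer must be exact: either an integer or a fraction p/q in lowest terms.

Part I: 36829 = 13 * 2833; sigma = (1 + 13) * (1 + 2833) = 14 * 2834 = 39676; answer 39676
Part II: R1 = 39676; m = -14; remainder = value at the root: 3*(-14)^4 + 4*(-14)^3 - 6*(-14)^2 - 9*(-14)^1 - 8 = (115248) + (-10976) + (-1176) + (126) + (-8) = 103214; answer 103214

103214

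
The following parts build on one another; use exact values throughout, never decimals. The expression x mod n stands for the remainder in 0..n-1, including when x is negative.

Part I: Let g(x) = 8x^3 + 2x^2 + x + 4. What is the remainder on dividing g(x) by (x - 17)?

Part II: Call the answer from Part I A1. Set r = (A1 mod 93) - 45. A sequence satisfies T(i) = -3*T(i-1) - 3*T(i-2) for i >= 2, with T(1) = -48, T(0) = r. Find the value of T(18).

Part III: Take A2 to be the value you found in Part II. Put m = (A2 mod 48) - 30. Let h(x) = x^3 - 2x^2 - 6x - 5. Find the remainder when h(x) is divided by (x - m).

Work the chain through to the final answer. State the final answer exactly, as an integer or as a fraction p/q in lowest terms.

-842

Part I: remainder = value at the root: 8*(17)^3 + 2*(17)^2 + 1*(17)^1 + 4 = (39304) + (578) + (17) + (4) = 39903; answer 39903
Part II: A1 = 39903; r = -39; T(2) = -3*(-48) - 3*(-39) = 261; iterating: T(2)=261, T(3)=-639, T(4)=1134, T(5)=-1485, T(6)=1053, T(7)=1296, T(8)=-7047, T(9)=17253, T(10)=-30618, T(11)=40095, T(12)=-28431, T(13)=-34992, T(14)=190269, T(15)=-465831, T(16)=826686, T(17)=-1082565, T(18)=767637; answer 767637
Part III: A2 = 767637; m = -9; remainder = value at the root: 1*(-9)^3 - 2*(-9)^2 - 6*(-9)^1 - 5 = (-729) + (-162) + (54) + (-5) = -842; answer -842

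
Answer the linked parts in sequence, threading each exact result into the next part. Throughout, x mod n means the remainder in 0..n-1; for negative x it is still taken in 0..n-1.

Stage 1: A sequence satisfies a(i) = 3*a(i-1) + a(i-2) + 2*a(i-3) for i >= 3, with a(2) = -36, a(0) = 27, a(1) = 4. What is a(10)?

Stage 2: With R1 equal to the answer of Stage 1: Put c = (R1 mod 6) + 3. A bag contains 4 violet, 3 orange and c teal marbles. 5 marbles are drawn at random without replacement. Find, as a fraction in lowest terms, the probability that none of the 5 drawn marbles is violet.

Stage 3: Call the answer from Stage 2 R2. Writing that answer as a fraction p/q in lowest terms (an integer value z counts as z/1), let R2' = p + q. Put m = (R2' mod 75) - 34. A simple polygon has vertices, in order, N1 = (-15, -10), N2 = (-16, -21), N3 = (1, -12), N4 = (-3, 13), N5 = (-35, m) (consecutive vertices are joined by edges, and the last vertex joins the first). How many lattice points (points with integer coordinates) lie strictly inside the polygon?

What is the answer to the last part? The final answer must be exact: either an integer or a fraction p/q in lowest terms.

434

Stage 1: a(3) = 3*(-36) + 1*(4) + 2*(27) = -50; iterating: a(3)=-50, a(4)=-178, a(5)=-656, a(6)=-2246, a(7)=-7750, a(8)=-26808, a(9)=-92666, a(10)=-320306; answer -320306
Stage 2: R1 = -320306; c = 7; total draws C(14,5) = 2002; favorable C(10,5) = 252; P = 18/143; answer 18/143
Stage 3: R2 = 18/143; threaded value p + q = 161; m = -23; cross terms: (-15*-21 - -16*-10)=155, (-16*-12 - 1*-21)=213, (1*13 - -3*-12)=-23, (-3*-23 - -35*13)=524, (-35*-10 - -15*-23)=5; twice the area = |874| = 874; area = 437; boundary points = 1 + 1 + 1 + 4 + 1 = 8; strictly interior points = area - boundary/2 + 1 = 434; answer 434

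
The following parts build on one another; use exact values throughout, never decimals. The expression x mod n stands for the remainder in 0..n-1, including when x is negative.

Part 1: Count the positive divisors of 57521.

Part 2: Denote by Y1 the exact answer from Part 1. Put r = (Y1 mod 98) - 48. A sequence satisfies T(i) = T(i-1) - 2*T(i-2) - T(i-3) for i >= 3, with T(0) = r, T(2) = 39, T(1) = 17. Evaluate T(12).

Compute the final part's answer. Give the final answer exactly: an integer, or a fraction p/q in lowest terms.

Part 1: 57521 = 97 * 593; number of divisors = (1+1) * (1+1) = 4; answer 4
Part 2: Y1 = 4; r = -44; T(3) = 1*(39) - 2*(17) - 1*(-44) = 49; iterating: T(3)=49, T(4)=-46, T(5)=-183, T(6)=-140, T(7)=272, T(8)=735, T(9)=331, T(10)=-1411, T(11)=-2808, T(12)=-317; answer -317

-317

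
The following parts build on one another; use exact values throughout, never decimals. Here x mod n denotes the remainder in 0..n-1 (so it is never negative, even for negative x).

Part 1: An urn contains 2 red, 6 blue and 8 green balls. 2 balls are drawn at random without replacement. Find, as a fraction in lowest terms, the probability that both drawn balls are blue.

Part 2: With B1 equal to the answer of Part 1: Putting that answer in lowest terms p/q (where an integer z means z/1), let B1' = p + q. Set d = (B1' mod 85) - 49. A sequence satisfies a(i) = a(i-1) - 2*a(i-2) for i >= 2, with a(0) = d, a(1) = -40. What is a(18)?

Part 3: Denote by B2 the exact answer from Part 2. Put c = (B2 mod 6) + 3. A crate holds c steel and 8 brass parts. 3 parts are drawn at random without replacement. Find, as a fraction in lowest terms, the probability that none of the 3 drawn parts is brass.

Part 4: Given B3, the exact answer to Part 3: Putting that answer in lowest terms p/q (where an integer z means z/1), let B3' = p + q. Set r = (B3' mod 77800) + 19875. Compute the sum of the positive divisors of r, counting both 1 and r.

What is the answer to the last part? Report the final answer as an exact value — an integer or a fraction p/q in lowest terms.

Part 1: total draws C(16,2) = 120; favorable C(6,2) = 15; P = 1/8; answer 1/8
Part 2: B1 = 1/8; threaded value p + q = 9; d = -40; a(2) = 1*(-40) - 2*(-40) = 40; iterating: a(2)=40, a(3)=120, a(4)=40, a(5)=-200, a(6)=-280, a(7)=120, a(8)=680, a(9)=440, a(10)=-920, a(11)=-1800, a(12)=40, a(13)=3640, a(14)=3560, a(15)=-3720, a(16)=-10840, a(17)=-3400, a(18)=18280; answer 18280
Part 3: B2 = 18280; c = 7; total draws C(15,3) = 455; favorable C(7,3) = 35; P = 1/13; answer 1/13
Part 4: B3 = 1/13; threaded value p + q = 14; r = 19889; 19889 is prime, so its only divisors are 1 and 19889; sigma = 1 + 19889 = 19890; answer 19890

19890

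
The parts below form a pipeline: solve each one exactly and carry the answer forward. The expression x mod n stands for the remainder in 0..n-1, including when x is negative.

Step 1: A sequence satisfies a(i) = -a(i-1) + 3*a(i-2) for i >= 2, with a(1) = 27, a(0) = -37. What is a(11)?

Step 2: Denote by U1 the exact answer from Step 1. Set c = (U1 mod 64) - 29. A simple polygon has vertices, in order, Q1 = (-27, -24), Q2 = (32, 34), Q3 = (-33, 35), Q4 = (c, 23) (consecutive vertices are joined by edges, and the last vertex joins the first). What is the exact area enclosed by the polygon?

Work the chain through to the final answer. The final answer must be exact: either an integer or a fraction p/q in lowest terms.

3547/2

Step 1: a(2) = -1*(27) + 3*(-37) = -138; iterating: a(2)=-138, a(3)=219, a(4)=-633, a(5)=1290, a(6)=-3189, a(7)=7059, a(8)=-16626, a(9)=37803, a(10)=-87681, a(11)=201090; answer 201090
Step 2: U1 = 201090; c = -27; cross terms: (-27*34 - 32*-24)=-150, (32*35 - -33*34)=2242, (-33*23 - -27*35)=186, (-27*-24 - -27*23)=1269; twice the area = |3547| = 3547; area = 3547/2; answer 3547/2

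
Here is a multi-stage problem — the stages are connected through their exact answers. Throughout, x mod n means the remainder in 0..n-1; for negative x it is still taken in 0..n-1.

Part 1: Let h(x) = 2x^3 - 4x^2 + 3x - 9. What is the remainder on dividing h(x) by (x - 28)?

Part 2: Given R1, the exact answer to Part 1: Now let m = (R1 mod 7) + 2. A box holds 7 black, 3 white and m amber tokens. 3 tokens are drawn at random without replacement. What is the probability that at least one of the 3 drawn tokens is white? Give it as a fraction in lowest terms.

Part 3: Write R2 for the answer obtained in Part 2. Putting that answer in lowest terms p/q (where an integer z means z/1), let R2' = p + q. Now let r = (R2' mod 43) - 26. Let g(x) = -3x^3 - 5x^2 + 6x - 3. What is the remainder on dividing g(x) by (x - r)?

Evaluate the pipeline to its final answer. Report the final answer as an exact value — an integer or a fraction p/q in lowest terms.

-1811

Part 1: remainder = value at the root: 2*(28)^3 - 4*(28)^2 + 3*(28)^1 - 9 = (43904) + (-3136) + (84) + (-9) = 40843; answer 40843
Part 2: R1 = 40843; m = 7; total draws C(17,3) = 680; complement C(14,3) = 364; favorable 680 - 364 = 316; P = 79/170; answer 79/170
Part 3: R2 = 79/170; threaded value p + q = 249; r = 8; remainder = value at the root: -3*(8)^3 - 5*(8)^2 + 6*(8)^1 - 3 = (-1536) + (-320) + (48) + (-3) = -1811; answer -1811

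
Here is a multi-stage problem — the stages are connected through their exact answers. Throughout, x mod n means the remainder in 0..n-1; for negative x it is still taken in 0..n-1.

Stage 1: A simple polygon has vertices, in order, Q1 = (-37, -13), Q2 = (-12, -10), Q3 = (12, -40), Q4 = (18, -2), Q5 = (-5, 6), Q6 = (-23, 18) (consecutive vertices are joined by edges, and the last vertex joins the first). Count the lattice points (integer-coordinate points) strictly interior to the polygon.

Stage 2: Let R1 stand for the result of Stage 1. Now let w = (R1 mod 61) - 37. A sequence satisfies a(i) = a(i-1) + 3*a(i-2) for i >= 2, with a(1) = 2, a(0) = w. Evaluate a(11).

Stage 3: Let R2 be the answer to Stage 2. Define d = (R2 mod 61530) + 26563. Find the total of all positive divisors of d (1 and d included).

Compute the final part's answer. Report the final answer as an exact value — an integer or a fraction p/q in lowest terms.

Stage 1: cross terms: (-37*-10 - -12*-13)=214, (-12*-40 - 12*-10)=600, (12*-2 - 18*-40)=696, (18*6 - -5*-2)=98, (-5*18 - -23*6)=48, (-23*-13 - -37*18)=965; twice the area = |2621| = 2621; area = 2621/2; boundary points = 1 + 6 + 2 + 1 + 6 + 1 = 17; strictly interior points = area - boundary/2 + 1 = 1303; answer 1303
Stage 2: R1 = 1303; w = -15; a(2) = 1*(2) + 3*(-15) = -43; iterating: a(2)=-43, a(3)=-37, a(4)=-166, a(5)=-277, a(6)=-775, a(7)=-1606, a(8)=-3931, a(9)=-8749, a(10)=-20542, a(11)=-46789; answer -46789
Stage 3: R2 = -46789; d = 41304; 41304 = 2^3 * 3 * 1721; sigma = (1 + 2 + 4 + 8) * (1 + 3) * (1 + 1721) = 15 * 4 * 1722 = 103320; answer 103320

103320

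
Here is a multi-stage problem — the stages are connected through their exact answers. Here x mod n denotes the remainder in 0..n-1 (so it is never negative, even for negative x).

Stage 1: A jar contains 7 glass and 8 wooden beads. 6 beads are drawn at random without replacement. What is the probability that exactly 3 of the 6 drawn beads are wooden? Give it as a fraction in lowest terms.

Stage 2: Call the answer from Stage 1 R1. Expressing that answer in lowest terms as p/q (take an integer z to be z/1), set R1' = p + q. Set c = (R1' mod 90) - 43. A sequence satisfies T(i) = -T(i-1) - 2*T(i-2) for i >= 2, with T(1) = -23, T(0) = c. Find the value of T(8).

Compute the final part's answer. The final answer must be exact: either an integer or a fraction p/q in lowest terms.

267

Stage 1: total draws C(15,6) = 5005; favorable C(8,3)*C(7,3) = 1960; P = 56/143; answer 56/143
Stage 2: R1 = 56/143; threaded value p + q = 199; c = -24; T(2) = -1*(-23) - 2*(-24) = 71; iterating: T(2)=71, T(3)=-25, T(4)=-117, T(5)=167, T(6)=67, T(7)=-401, T(8)=267; answer 267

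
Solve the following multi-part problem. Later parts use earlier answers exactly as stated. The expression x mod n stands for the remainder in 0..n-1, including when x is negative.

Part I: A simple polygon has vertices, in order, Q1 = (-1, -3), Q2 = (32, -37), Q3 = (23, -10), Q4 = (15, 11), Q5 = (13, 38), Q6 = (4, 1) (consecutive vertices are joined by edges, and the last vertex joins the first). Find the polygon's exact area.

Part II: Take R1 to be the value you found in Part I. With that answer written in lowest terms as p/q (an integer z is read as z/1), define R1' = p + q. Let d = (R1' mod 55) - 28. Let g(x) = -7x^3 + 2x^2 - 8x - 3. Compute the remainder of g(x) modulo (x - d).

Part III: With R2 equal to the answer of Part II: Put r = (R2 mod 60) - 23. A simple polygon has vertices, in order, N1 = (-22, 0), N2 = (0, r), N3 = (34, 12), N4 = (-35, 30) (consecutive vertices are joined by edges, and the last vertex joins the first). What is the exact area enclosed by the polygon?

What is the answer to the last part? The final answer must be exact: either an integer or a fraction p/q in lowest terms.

Part I: cross terms: (-1*-37 - 32*-3)=133, (32*-10 - 23*-37)=531, (23*11 - 15*-10)=403, (15*38 - 13*11)=427, (13*1 - 4*38)=-139, (4*-3 - -1*1)=-11; twice the area = |1344| = 1344; area = 672; answer 672
Part II: R1 = 672; threaded value p + q = 673; d = -15; remainder = value at the root: -7*(-15)^3 + 2*(-15)^2 - 8*(-15)^1 - 3 = (23625) + (450) + (120) + (-3) = 24192; answer 24192
Part III: R2 = 24192; r = -11; cross terms: (-22*-11 - 0*0)=242, (0*12 - 34*-11)=374, (34*30 - -35*12)=1440, (-35*0 - -22*30)=660; twice the area = |2716| = 2716; area = 1358; answer 1358

1358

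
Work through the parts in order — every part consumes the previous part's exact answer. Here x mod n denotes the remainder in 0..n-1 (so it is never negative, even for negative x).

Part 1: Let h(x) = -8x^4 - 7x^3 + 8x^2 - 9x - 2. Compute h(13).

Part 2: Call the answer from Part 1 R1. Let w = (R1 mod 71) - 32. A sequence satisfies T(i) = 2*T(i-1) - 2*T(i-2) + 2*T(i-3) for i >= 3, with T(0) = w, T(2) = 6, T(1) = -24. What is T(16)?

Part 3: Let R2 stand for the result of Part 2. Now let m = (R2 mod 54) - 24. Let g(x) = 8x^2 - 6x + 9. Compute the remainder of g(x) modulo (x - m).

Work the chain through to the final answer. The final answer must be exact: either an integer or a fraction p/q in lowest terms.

2493

Part 1: -8*(13)^4 - 7*(13)^3 + 8*(13)^2 - 9*(13)^1 - 2 = (-228488) + (-15379) + (1352) + (-117) + (-2) = -242634; answer -242634
Part 2: R1 = -242634; w = 12; T(3) = 2*(6) - 2*(-24) + 2*(12) = 84; iterating: T(3)=84, T(4)=108, T(5)=60, T(6)=72, T(7)=240, T(8)=456, T(9)=576, T(10)=720, T(11)=1200, T(12)=2112, T(13)=3264, T(14)=4704, T(15)=7104, T(16)=11328; answer 11328
Part 3: R2 = 11328; m = 18; remainder = value at the root: 8*(18)^2 - 6*(18)^1 + 9 = (2592) + (-108) + (9) = 2493; answer 2493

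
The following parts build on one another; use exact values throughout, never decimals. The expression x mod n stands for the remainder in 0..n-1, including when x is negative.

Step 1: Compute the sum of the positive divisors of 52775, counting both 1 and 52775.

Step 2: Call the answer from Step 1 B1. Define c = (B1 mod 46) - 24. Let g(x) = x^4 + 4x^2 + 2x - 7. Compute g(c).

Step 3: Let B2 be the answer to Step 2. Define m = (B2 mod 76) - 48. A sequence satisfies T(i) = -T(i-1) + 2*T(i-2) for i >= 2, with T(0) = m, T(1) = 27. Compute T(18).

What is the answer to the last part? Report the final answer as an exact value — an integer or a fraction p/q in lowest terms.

-3320489

Step 1: 52775 = 5^2 * 2111; sigma = (1 + 5 + 25) * (1 + 2111) = 31 * 2112 = 65472; answer 65472
Step 2: B1 = 65472; c = -10; 1*(-10)^4 + 4*(-10)^2 + 2*(-10)^1 - 7 = (10000) + (400) + (-20) + (-7) = 10373; answer 10373
Step 3: B2 = 10373; m = -11; T(2) = -1*(27) + 2*(-11) = -49; iterating: T(2)=-49, T(3)=103, T(4)=-201, T(5)=407, T(6)=-809, T(7)=1623, T(8)=-3241, T(9)=6487, T(10)=-12969, T(11)=25943, T(12)=-51881, T(13)=103767, T(14)=-207529, T(15)=415063, T(16)=-830121, T(17)=1660247, T(18)=-3320489; answer -3320489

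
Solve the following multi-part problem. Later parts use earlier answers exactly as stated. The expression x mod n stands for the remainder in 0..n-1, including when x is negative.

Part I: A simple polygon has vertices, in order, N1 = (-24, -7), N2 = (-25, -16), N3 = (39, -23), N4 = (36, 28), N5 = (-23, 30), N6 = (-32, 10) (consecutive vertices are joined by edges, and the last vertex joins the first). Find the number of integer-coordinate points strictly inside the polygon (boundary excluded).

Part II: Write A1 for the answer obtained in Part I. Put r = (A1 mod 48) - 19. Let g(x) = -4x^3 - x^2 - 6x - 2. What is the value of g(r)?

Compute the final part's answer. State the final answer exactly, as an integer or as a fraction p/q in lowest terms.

Part I: cross terms: (-24*-16 - -25*-7)=209, (-25*-23 - 39*-16)=1199, (39*28 - 36*-23)=1920, (36*30 - -23*28)=1724, (-23*10 - -32*30)=730, (-32*-7 - -24*10)=464; twice the area = |6246| = 6246; area = 3123; boundary points = 1 + 1 + 3 + 1 + 1 + 1 = 8; strictly interior points = area - boundary/2 + 1 = 3120; answer 3120
Part II: A1 = 3120; r = -19; -4*(-19)^3 - 1*(-19)^2 - 6*(-19)^1 - 2 = (27436) + (-361) + (114) + (-2) = 27187; answer 27187

27187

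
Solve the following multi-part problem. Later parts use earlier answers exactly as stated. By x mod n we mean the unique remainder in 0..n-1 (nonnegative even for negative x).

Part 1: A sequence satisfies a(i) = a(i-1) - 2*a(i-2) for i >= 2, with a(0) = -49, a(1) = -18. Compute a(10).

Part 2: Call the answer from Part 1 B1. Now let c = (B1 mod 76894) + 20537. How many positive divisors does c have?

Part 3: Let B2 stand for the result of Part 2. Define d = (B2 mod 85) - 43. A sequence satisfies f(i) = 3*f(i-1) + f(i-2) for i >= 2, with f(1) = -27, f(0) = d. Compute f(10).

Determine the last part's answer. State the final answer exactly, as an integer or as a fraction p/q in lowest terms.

-1662429

Part 1: a(2) = 1*(-18) - 2*(-49) = 80; iterating: a(2)=80, a(3)=116, a(4)=-44, a(5)=-276, a(6)=-188, a(7)=364, a(8)=740, a(9)=12, a(10)=-1468; answer -1468
Part 2: B1 = -1468; c = 95963; 95963 = 7 * 13709; number of divisors = (1+1) * (1+1) = 4; answer 4
Part 3: B2 = 4; d = -39; f(2) = 3*(-27) + 1*(-39) = -120; iterating: f(2)=-120, f(3)=-387, f(4)=-1281, f(5)=-4230, f(6)=-13971, f(7)=-46143, f(8)=-152400, f(9)=-503343, f(10)=-1662429; answer -1662429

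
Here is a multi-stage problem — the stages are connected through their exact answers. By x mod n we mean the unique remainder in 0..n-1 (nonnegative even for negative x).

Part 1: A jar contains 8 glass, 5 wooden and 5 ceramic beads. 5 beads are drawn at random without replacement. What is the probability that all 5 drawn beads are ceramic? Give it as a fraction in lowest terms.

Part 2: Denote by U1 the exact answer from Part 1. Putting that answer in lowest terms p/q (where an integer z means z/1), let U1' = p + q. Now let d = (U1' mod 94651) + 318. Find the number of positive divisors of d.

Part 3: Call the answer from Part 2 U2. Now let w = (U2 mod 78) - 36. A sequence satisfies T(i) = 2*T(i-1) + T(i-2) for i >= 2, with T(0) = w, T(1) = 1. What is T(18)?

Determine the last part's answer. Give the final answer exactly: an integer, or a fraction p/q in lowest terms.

-35903216

Part 1: total draws C(18,5) = 8568; favorable C(5,5) = 1; P = 1/8568; answer 1/8568
Part 2: U1 = 1/8568; threaded value p + q = 8569; d = 8887; 8887 is prime, so its only divisors are 1 and 8887; count = 2; answer 2
Part 3: U2 = 2; w = -34; T(2) = 2*(1) + 1*(-34) = -32; iterating: T(2)=-32, T(3)=-63, T(4)=-158, T(5)=-379, T(6)=-916, T(7)=-2211, T(8)=-5338, T(9)=-12887, T(10)=-31112, T(11)=-75111, T(12)=-181334, T(13)=-437779, T(14)=-1056892, T(15)=-2551563, T(16)=-6160018, T(17)=-14871599, T(18)=-35903216; answer -35903216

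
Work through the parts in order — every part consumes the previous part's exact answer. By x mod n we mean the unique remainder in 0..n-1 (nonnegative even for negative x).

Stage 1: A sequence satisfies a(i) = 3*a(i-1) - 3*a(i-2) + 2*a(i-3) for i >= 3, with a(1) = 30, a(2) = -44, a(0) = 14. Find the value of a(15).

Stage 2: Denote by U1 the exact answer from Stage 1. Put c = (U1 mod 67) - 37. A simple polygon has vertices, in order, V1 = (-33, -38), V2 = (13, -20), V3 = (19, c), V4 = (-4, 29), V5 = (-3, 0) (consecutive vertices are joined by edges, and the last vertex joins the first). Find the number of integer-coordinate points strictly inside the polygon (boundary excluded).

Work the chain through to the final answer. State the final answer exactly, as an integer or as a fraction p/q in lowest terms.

826

Stage 1: a(3) = 3*(-44) - 3*(30) + 2*(14) = -194; iterating: a(3)=-194, a(4)=-390, a(5)=-676, a(6)=-1246, a(7)=-2490, a(8)=-5084, a(9)=-10274, a(10)=-20550, a(11)=-40996, a(12)=-81886, a(13)=-163770, a(14)=-327644, a(15)=-655394; answer -655394
Stage 2: U1 = -655394; c = -37; cross terms: (-33*-20 - 13*-38)=1154, (13*-37 - 19*-20)=-101, (19*29 - -4*-37)=403, (-4*0 - -3*29)=87, (-3*-38 - -33*0)=114; twice the area = |1657| = 1657; area = 1657/2; boundary points = 2 + 1 + 1 + 1 + 2 = 7; strictly interior points = area - boundary/2 + 1 = 826; answer 826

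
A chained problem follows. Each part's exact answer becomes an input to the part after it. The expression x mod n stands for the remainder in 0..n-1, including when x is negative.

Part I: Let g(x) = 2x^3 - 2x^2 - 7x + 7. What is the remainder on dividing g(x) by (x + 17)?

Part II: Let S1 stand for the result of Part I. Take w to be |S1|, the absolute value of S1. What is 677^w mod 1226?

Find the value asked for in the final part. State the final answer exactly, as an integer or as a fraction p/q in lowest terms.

143

Part I: remainder = value at the root: 2*(-17)^3 - 2*(-17)^2 - 7*(-17)^1 + 7 = (-9826) + (-578) + (119) + (7) = -10278; answer -10278
Part II: S1 = -10278; w = 10278; squarings mod 1226: 677^1=677, 677^2=1031, 677^4=19, 677^8=361, 677^16=365, 677^32=817, 677^64=545, 677^128=333, 677^256=549, 677^512=1031, 677^1024=19, 677^2048=361, 677^4096=365, 677^8192=817; 677^10278 = 677^2 * 677^4 * 677^32 * 677^2048 * 677^8192 = 143 (mod 1226); answer 143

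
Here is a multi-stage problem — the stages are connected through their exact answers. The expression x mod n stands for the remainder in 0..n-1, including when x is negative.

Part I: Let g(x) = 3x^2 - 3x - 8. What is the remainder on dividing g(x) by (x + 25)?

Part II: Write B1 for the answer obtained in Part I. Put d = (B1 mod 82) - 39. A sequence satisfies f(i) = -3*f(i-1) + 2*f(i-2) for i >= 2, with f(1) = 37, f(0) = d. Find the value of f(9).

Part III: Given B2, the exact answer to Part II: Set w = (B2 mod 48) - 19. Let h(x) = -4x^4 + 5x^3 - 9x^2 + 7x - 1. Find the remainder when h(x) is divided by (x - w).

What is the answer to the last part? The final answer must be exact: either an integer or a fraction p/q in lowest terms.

Part I: remainder = value at the root: 3*(-25)^2 - 3*(-25)^1 - 8 = (1875) + (75) + (-8) = 1942; answer 1942
Part II: B1 = 1942; d = 17; f(2) = -3*(37) + 2*(17) = -77; iterating: f(2)=-77, f(3)=305, f(4)=-1069, f(5)=3817, f(6)=-13589, f(7)=48401, f(8)=-172381, f(9)=613945; answer 613945
Part III: B2 = 613945; w = 6; remainder = value at the root: -4*(6)^4 + 5*(6)^3 - 9*(6)^2 + 7*(6)^1 - 1 = (-5184) + (1080) + (-324) + (42) + (-1) = -4387; answer -4387

-4387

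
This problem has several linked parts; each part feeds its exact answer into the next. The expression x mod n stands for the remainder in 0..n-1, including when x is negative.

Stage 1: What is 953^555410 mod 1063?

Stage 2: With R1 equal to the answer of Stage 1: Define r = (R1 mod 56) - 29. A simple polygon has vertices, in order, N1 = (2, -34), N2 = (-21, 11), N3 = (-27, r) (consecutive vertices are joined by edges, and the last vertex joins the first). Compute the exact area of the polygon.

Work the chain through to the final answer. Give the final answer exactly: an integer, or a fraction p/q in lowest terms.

Stage 1: squarings mod 1063: 953^1=953, 953^2=407, 953^4=884, 953^8=151, 953^16=478, 953^32=1002, 953^64=532, 953^128=266, 953^256=598, 953^512=436, 953^1024=882, 953^2048=871, 953^4096=722, 953^8192=414, 953^16384=253, 953^32768=229, 953^65536=354, 953^131072=945, 953^262144=105, 953^524288=395; 953^555410 = 953^2 * 953^16 * 953^128 * 953^256 * 953^2048 * 953^4096 * 953^8192 * 953^16384 * 953^524288 = 149 (mod 1063); answer 149
Stage 2: R1 = 149; r = 8; cross terms: (2*11 - -21*-34)=-692, (-21*8 - -27*11)=129, (-27*-34 - 2*8)=902; twice the area = |339| = 339; area = 339/2; answer 339/2

339/2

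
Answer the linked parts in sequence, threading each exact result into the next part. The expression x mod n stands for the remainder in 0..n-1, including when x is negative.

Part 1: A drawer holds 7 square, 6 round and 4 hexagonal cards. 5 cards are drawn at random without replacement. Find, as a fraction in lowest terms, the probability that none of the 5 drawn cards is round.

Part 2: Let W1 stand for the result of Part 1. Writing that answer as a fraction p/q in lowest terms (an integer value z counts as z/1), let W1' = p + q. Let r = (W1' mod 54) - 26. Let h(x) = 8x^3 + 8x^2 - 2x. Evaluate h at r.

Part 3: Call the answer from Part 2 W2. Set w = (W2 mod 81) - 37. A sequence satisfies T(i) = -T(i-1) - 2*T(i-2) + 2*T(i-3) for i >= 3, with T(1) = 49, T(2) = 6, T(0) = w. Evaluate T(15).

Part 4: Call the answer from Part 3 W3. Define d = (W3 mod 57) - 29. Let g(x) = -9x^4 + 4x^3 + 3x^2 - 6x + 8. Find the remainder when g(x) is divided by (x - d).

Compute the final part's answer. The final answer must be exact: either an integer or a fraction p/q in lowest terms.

Part 1: total draws C(17,5) = 6188; favorable C(11,5) = 462; P = 33/442; answer 33/442
Part 2: W1 = 33/442; threaded value p + q = 475; r = 17; 8*(17)^3 + 8*(17)^2 - 2*(17)^1 = (39304) + (2312) + (-34) = 41582; answer 41582
Part 3: W2 = 41582; w = -8; T(3) = -1*(6) - 2*(49) + 2*(-8) = -120; iterating: T(3)=-120, T(4)=206, T(5)=46, T(6)=-698, T(7)=1018, T(8)=470, T(9)=-3902, T(10)=4998, T(11)=3746, T(12)=-21546, T(13)=24050, T(14)=26534, T(15)=-117726; answer -117726
Part 4: W3 = -117726; d = 7; remainder = value at the root: -9*(7)^4 + 4*(7)^3 + 3*(7)^2 - 6*(7)^1 + 8 = (-21609) + (1372) + (147) + (-42) + (8) = -20124; answer -20124

-20124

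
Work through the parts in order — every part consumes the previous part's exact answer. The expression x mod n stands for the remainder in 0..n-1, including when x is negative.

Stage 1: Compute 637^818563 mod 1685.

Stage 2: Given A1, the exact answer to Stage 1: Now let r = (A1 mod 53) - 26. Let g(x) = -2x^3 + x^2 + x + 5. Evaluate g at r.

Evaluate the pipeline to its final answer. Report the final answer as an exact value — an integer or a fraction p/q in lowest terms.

733

Stage 1: squarings mod 1685: 637^1=637, 637^2=1369, 637^4=441, 637^8=706, 637^16=1361, 637^32=506, 637^64=1601, 637^128=316, 637^256=441, 637^512=706, 637^1024=1361, 637^2048=506, 637^4096=1601, 637^8192=316, 637^16384=441, 637^32768=706, 637^65536=1361, 637^131072=506, 637^262144=1601, 637^524288=316; 637^818563 = 637^1 * 637^2 * 637^128 * 637^256 * 637^1024 * 637^2048 * 637^4096 * 637^8192 * 637^16384 * 637^262144 * 637^524288 = 1238 (mod 1685); answer 1238
Stage 2: A1 = 1238; r = -7; -2*(-7)^3 + 1*(-7)^2 + 1*(-7)^1 + 5 = (686) + (49) + (-7) + (5) = 733; answer 733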